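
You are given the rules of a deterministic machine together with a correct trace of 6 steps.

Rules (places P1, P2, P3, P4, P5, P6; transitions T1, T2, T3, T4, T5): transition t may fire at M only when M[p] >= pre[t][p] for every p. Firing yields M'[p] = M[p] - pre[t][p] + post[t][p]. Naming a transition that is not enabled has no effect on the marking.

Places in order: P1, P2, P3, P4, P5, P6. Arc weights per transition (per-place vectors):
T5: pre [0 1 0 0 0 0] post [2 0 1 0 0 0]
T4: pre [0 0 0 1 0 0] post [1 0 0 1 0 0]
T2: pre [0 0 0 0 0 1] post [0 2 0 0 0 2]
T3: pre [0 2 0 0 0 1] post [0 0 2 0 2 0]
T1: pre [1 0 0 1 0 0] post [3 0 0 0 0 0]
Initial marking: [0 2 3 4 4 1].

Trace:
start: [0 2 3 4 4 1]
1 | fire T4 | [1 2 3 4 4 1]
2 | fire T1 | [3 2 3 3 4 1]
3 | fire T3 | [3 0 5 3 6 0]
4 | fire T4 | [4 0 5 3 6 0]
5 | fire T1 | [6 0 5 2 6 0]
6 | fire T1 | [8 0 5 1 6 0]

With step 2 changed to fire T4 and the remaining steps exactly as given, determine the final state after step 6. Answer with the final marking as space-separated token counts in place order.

(re-executing from step 2 with the substitution; state before step 2: [1 2 3 4 4 1])
2 | fire T4 | [2 2 3 4 4 1]
3 | fire T3 | [2 0 5 4 6 0]
4 | fire T4 | [3 0 5 4 6 0]
5 | fire T1 | [5 0 5 3 6 0]
6 | fire T1 | [7 0 5 2 6 0]

7 0 5 2 6 0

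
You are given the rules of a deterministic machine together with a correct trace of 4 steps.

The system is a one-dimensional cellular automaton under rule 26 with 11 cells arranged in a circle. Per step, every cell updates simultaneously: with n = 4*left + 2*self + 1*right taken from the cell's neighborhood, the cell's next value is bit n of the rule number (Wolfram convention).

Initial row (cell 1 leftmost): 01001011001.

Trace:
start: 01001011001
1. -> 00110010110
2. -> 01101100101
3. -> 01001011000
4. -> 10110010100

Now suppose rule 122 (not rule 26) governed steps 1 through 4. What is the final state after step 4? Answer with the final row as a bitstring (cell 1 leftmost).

(re-executing steps 1..4 under rule 122; state before step 1: 01001011001)
1. -> 10110111110
2. -> 01111100011
3. -> 11000110111
4. -> 01101111100

01101111100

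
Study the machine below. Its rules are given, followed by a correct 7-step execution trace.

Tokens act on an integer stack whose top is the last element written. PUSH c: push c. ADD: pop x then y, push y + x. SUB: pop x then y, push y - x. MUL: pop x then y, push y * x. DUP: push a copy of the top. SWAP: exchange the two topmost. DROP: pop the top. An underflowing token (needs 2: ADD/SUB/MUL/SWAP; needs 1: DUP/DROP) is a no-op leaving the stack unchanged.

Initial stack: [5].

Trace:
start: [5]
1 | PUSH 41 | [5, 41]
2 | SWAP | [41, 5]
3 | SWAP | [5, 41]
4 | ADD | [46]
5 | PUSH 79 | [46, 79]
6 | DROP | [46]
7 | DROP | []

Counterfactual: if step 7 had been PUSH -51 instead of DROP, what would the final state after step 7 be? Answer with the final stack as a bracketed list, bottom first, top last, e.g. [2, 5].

(re-executing from step 7 with the substitution; state before step 7: [46])
7 | PUSH -51 | [46, -51]

[46, -51]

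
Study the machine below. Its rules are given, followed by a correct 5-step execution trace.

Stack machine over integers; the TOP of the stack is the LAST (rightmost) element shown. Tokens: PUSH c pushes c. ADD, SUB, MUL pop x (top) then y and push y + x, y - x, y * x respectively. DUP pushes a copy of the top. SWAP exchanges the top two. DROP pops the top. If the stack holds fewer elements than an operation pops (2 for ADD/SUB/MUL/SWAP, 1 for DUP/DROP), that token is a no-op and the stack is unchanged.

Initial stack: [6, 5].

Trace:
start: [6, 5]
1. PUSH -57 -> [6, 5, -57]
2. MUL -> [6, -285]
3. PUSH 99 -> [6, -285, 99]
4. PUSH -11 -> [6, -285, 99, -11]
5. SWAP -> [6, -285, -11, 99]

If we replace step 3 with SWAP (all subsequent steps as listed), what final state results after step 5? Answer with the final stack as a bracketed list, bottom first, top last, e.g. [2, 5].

[-285, -11, 6]

(re-executing from step 3 with the substitution; state before step 3: [6, -285])
3. SWAP -> [-285, 6]
4. PUSH -11 -> [-285, 6, -11]
5. SWAP -> [-285, -11, 6]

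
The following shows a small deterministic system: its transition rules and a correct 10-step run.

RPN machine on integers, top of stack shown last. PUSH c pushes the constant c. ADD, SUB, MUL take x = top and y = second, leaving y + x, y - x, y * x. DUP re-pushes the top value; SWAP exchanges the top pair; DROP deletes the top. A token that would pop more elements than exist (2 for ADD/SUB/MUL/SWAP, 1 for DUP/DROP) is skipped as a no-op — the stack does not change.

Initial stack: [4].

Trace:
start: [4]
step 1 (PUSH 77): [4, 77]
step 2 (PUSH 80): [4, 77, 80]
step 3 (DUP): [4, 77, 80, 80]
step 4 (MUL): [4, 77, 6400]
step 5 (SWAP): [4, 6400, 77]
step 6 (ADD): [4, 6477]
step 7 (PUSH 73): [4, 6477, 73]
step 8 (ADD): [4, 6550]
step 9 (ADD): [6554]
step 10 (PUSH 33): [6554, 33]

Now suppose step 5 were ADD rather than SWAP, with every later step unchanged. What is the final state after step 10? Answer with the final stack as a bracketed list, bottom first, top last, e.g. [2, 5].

(re-executing from step 5 with the substitution; state before step 5: [4, 77, 6400])
step 5 (ADD): [4, 6477]
step 6 (ADD): [6481]
step 7 (PUSH 73): [6481, 73]
step 8 (ADD): [6554]
step 9 (ADD): [6554]
step 10 (PUSH 33): [6554, 33]

[6554, 33]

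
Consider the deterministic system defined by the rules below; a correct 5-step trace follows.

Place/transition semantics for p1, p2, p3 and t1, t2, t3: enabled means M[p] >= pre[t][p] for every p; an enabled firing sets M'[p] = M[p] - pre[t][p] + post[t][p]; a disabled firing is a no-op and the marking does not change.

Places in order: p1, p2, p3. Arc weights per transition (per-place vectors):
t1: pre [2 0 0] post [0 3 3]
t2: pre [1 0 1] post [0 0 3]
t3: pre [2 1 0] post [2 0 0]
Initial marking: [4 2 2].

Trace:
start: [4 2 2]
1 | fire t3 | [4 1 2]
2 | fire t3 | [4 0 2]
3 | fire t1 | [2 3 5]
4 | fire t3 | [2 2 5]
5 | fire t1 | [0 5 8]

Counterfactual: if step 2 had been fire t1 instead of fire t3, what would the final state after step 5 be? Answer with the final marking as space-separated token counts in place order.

(re-executing from step 2 with the substitution; state before step 2: [4 1 2])
2 | fire t1 | [2 4 5]
3 | fire t1 | [0 7 8]
4 | fire t3 | [0 7 8]
5 | fire t1 | [0 7 8]

0 7 8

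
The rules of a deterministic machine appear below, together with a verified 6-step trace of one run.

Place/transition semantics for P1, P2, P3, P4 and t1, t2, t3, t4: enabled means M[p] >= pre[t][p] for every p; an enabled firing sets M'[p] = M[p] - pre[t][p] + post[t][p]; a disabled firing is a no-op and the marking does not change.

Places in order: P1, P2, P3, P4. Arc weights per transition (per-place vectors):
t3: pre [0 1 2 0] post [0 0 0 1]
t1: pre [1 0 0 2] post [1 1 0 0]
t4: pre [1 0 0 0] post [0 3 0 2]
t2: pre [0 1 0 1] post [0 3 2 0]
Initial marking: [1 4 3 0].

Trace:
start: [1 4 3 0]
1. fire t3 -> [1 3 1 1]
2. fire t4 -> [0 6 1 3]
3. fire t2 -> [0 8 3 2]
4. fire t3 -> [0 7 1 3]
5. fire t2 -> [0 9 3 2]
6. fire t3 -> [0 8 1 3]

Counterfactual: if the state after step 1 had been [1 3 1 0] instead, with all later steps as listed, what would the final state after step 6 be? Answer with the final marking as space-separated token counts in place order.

0 8 1 2

state after step 1 := [1 3 1 0]
2. fire t4 -> [0 6 1 2]
3. fire t2 -> [0 8 3 1]
4. fire t3 -> [0 7 1 2]
5. fire t2 -> [0 9 3 1]
6. fire t3 -> [0 8 1 2]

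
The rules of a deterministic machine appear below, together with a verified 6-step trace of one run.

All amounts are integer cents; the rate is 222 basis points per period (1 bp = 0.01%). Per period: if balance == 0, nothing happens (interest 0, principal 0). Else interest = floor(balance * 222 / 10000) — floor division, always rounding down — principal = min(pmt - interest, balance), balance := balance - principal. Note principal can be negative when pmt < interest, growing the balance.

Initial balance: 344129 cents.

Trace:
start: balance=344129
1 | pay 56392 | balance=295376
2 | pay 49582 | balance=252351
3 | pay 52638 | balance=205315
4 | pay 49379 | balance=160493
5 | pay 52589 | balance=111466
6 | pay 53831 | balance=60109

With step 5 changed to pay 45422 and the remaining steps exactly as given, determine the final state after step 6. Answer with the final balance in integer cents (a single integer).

67435

(re-executing from step 5 with the substitution; state before step 5: balance=160493)
5 | pay 45422 | balance=118633
6 | pay 53831 | balance=67435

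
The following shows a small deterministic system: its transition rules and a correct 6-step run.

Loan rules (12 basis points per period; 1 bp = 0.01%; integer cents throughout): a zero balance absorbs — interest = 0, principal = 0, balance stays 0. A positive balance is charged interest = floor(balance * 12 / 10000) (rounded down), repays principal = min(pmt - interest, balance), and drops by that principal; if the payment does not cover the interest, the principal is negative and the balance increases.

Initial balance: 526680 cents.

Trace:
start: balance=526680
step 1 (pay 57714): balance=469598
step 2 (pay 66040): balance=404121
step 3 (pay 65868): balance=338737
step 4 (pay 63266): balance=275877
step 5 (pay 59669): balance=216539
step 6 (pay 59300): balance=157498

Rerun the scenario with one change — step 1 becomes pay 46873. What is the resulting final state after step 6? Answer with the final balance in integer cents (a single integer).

168404

(re-executing from step 1 with the substitution; state before step 1: balance=526680)
step 1 (pay 46873): balance=480439
step 2 (pay 66040): balance=414975
step 3 (pay 65868): balance=349604
step 4 (pay 63266): balance=286757
step 5 (pay 59669): balance=227432
step 6 (pay 59300): balance=168404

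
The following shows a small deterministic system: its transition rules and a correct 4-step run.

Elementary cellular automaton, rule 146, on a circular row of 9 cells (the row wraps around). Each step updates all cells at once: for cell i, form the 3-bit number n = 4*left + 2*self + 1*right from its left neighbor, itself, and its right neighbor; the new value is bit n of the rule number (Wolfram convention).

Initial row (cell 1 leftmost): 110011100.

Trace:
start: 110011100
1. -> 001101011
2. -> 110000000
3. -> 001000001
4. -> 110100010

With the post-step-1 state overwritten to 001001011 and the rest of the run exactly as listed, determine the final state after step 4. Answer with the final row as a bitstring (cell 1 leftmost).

100010110

state after step 1 := 001001011
2. -> 110110000
3. -> 000001001
4. -> 100010110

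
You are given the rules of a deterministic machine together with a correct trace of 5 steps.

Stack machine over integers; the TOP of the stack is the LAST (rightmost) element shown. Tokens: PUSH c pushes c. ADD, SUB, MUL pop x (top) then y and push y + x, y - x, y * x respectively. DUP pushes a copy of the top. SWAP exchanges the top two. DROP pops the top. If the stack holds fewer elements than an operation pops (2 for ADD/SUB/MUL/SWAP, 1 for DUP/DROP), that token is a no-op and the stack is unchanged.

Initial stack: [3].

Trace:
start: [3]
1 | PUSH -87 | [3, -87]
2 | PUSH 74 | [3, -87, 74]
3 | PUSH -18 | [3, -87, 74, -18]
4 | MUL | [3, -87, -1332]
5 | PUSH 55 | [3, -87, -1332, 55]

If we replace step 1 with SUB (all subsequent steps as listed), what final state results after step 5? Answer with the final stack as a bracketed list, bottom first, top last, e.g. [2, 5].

(re-executing from step 1 with the substitution; state before step 1: [3])
1 | SUB | [3]
2 | PUSH 74 | [3, 74]
3 | PUSH -18 | [3, 74, -18]
4 | MUL | [3, -1332]
5 | PUSH 55 | [3, -1332, 55]

[3, -1332, 55]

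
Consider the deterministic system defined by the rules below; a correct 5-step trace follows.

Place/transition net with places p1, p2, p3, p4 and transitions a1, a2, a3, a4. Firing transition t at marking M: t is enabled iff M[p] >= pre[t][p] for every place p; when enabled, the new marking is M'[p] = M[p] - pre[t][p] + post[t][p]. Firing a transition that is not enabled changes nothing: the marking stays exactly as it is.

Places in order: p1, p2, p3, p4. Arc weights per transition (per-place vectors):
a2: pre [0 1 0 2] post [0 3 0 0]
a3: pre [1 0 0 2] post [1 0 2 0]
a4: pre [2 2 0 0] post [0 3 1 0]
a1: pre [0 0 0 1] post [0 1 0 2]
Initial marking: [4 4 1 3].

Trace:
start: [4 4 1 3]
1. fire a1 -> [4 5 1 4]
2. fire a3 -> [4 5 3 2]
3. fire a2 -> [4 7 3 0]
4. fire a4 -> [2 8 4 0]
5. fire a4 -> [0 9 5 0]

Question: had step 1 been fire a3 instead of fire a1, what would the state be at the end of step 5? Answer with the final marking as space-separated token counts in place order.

(re-executing from step 1 with the substitution; state before step 1: [4 4 1 3])
1. fire a3 -> [4 4 3 1]
2. fire a3 -> [4 4 3 1]
3. fire a2 -> [4 4 3 1]
4. fire a4 -> [2 5 4 1]
5. fire a4 -> [0 6 5 1]

0 6 5 1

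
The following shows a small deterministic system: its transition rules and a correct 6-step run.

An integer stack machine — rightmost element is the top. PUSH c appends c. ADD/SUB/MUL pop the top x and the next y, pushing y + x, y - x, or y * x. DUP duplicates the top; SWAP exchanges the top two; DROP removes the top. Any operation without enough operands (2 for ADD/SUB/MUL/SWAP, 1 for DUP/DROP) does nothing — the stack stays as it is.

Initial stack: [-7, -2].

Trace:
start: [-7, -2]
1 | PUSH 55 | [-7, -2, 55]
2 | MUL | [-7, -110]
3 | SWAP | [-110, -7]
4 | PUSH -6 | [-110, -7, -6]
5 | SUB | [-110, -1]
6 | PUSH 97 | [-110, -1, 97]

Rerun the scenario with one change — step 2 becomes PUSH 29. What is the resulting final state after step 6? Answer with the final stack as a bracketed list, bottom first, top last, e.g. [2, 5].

[-7, -2, 29, 61, 97]

(re-executing from step 2 with the substitution; state before step 2: [-7, -2, 55])
2 | PUSH 29 | [-7, -2, 55, 29]
3 | SWAP | [-7, -2, 29, 55]
4 | PUSH -6 | [-7, -2, 29, 55, -6]
5 | SUB | [-7, -2, 29, 61]
6 | PUSH 97 | [-7, -2, 29, 61, 97]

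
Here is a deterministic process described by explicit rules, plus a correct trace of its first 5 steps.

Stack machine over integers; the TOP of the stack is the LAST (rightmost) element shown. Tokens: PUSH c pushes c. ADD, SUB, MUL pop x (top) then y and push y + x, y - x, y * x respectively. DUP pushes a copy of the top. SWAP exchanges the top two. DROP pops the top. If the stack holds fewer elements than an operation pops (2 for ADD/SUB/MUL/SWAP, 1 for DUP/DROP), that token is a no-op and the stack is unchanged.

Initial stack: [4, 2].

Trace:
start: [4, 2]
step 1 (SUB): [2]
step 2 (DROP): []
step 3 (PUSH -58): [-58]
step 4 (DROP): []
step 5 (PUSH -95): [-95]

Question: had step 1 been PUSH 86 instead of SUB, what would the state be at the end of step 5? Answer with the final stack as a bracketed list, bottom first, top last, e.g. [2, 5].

(re-executing from step 1 with the substitution; state before step 1: [4, 2])
step 1 (PUSH 86): [4, 2, 86]
step 2 (DROP): [4, 2]
step 3 (PUSH -58): [4, 2, -58]
step 4 (DROP): [4, 2]
step 5 (PUSH -95): [4, 2, -95]

[4, 2, -95]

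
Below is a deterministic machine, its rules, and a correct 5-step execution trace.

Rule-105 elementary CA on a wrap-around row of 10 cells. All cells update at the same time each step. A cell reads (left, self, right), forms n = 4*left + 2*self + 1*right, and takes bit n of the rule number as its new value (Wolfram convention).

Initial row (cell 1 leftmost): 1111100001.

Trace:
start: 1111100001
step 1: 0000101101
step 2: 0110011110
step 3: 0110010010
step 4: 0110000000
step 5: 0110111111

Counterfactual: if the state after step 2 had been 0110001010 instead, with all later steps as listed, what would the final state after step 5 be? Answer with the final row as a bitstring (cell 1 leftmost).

state after step 2 := 0110001010
step 3: 0110100100
step 4: 0111000001
step 5: 1101011100

1101011100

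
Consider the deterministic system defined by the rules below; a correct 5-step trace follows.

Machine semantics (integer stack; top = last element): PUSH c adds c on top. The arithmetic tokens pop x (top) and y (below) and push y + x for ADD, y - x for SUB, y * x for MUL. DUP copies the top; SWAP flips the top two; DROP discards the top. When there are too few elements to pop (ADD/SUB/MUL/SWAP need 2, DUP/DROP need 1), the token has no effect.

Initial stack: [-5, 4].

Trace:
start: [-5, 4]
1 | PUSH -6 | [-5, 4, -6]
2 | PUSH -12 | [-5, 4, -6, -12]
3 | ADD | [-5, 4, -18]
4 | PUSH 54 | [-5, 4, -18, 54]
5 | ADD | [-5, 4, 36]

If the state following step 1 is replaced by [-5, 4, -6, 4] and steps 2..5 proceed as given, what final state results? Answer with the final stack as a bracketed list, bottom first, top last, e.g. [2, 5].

state after step 1 := [-5, 4, -6, 4]
2 | PUSH -12 | [-5, 4, -6, 4, -12]
3 | ADD | [-5, 4, -6, -8]
4 | PUSH 54 | [-5, 4, -6, -8, 54]
5 | ADD | [-5, 4, -6, 46]

[-5, 4, -6, 46]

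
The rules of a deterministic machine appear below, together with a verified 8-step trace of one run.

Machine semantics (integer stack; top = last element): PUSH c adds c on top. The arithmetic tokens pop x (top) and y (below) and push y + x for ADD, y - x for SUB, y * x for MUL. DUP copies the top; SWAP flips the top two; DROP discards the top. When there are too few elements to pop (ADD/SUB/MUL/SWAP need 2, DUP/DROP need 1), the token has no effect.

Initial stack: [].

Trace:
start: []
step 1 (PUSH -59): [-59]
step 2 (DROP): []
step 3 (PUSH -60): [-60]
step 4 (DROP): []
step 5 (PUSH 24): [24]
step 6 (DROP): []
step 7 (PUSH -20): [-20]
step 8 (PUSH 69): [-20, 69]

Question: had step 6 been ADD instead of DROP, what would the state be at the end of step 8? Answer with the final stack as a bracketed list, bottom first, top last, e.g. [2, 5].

[24, -20, 69]

(re-executing from step 6 with the substitution; state before step 6: [24])
step 6 (ADD): [24]
step 7 (PUSH -20): [24, -20]
step 8 (PUSH 69): [24, -20, 69]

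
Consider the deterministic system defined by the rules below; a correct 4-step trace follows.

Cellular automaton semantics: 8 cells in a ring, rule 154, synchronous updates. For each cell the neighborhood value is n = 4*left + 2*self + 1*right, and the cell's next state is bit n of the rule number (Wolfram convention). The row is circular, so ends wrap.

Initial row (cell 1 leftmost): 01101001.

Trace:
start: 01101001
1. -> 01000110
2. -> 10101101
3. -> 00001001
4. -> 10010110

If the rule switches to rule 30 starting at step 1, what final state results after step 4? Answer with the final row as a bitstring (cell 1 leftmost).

(re-executing steps 1..4 under rule 30; state before step 1: 01101001)
1. -> 01001111
2. -> 01111000
3. -> 11000100
4. -> 10101111

10101111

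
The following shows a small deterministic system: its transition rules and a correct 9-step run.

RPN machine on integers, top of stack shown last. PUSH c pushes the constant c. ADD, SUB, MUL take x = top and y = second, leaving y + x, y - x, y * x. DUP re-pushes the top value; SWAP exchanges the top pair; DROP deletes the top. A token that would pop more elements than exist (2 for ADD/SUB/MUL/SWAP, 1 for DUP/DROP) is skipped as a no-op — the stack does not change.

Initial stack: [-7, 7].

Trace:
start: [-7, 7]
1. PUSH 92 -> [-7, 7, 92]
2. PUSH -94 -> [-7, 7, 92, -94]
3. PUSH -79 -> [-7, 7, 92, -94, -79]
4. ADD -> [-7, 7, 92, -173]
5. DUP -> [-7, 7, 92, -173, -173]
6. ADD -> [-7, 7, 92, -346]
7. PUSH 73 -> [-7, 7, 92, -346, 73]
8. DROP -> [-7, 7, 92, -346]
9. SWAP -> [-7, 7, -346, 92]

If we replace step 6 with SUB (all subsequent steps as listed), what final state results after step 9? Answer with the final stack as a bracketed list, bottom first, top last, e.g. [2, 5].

[-7, 7, 0, 92]

(re-executing from step 6 with the substitution; state before step 6: [-7, 7, 92, -173, -173])
6. SUB -> [-7, 7, 92, 0]
7. PUSH 73 -> [-7, 7, 92, 0, 73]
8. DROP -> [-7, 7, 92, 0]
9. SWAP -> [-7, 7, 0, 92]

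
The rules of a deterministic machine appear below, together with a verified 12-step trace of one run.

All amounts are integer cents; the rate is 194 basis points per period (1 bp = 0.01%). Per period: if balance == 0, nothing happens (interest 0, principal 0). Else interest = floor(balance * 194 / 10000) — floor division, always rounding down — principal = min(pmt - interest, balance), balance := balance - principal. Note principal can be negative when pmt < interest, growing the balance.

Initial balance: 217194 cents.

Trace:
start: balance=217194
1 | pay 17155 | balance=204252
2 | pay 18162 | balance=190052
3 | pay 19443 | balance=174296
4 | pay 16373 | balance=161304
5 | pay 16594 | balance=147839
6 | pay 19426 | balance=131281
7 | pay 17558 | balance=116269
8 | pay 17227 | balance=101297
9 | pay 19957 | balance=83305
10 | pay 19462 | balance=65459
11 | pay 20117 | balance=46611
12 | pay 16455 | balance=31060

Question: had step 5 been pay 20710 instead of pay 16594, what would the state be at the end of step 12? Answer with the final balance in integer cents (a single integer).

(re-executing from step 5 with the substitution; state before step 5: balance=161304)
5 | pay 20710 | balance=143723
6 | pay 19426 | balance=127085
7 | pay 17558 | balance=111992
8 | pay 17227 | balance=96937
9 | pay 19957 | balance=78860
10 | pay 19462 | balance=60927
11 | pay 20117 | balance=41991
12 | pay 16455 | balance=26350

26350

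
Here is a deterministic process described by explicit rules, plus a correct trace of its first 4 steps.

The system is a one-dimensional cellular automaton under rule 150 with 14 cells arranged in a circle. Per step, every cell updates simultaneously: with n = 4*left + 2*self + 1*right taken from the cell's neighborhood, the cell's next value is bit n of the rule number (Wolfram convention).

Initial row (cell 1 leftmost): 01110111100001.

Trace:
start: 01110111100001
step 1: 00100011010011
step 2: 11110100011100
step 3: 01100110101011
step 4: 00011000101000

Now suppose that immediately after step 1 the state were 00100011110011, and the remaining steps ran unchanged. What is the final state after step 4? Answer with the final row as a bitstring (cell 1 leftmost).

state after step 1 := 00100011110011
step 2: 11110101101100
step 3: 01100100000011
step 4: 00011110000100

00011110000100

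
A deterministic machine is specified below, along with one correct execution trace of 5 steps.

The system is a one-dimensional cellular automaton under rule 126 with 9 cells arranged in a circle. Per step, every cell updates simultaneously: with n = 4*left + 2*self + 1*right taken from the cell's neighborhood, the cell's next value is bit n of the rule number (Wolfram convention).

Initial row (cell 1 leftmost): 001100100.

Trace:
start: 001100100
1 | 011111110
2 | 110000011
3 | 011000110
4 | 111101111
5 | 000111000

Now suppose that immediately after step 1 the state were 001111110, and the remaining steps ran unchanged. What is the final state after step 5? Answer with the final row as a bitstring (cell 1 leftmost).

state after step 1 := 001111110
2 | 011000011
3 | 111100111
4 | 000111100
5 | 001100110

001100110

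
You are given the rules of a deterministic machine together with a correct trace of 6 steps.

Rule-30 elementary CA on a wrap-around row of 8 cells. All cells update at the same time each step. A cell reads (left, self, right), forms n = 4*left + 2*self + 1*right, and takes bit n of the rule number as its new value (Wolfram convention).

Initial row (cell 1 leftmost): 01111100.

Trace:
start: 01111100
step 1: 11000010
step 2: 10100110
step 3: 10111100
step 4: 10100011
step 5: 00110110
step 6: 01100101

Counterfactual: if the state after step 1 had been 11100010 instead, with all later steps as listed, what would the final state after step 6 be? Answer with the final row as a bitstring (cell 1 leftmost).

11111010

state after step 1 := 11100010
step 2: 10010110
step 3: 11110100
step 4: 10000111
step 5: 01001100
step 6: 11111010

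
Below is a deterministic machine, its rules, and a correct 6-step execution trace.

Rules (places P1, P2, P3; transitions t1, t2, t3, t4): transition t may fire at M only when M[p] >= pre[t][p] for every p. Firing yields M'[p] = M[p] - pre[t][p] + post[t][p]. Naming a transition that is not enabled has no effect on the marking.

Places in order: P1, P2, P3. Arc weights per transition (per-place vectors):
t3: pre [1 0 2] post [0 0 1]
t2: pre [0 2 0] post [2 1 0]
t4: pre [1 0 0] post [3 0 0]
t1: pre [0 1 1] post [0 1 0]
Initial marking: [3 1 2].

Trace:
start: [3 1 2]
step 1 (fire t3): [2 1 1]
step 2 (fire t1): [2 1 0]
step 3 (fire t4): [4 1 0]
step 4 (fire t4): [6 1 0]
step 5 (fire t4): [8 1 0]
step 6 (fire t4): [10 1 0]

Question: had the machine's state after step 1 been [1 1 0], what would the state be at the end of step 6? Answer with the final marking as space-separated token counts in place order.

9 1 0

state after step 1 := [1 1 0]
step 2 (fire t1): [1 1 0]
step 3 (fire t4): [3 1 0]
step 4 (fire t4): [5 1 0]
step 5 (fire t4): [7 1 0]
step 6 (fire t4): [9 1 0]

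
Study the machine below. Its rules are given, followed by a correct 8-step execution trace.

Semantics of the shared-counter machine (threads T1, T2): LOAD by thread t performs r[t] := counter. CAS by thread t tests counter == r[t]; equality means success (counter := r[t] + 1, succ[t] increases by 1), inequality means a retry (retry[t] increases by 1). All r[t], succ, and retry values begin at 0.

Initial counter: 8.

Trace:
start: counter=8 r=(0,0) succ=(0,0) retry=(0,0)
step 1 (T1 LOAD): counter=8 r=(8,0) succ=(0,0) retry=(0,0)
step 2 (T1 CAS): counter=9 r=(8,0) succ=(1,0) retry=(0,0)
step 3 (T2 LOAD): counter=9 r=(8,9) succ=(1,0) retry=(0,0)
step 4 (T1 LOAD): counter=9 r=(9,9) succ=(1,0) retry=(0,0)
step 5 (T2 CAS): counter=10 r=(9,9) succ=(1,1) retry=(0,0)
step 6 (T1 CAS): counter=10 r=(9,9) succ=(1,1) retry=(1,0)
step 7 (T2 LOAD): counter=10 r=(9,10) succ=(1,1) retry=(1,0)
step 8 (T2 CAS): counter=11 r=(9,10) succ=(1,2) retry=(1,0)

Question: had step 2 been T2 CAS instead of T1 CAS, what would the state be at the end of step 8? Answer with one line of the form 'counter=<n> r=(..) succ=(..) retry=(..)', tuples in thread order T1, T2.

counter=10 r=(8,9) succ=(0,2) retry=(1,1)

(re-executing from step 2 with the substitution; state before step 2: counter=8 r=(8,0) succ=(0,0) retry=(0,0))
step 2 (T2 CAS): counter=8 r=(8,0) succ=(0,0) retry=(0,1)
step 3 (T2 LOAD): counter=8 r=(8,8) succ=(0,0) retry=(0,1)
step 4 (T1 LOAD): counter=8 r=(8,8) succ=(0,0) retry=(0,1)
step 5 (T2 CAS): counter=9 r=(8,8) succ=(0,1) retry=(0,1)
step 6 (T1 CAS): counter=9 r=(8,8) succ=(0,1) retry=(1,1)
step 7 (T2 LOAD): counter=9 r=(8,9) succ=(0,1) retry=(1,1)
step 8 (T2 CAS): counter=10 r=(8,9) succ=(0,2) retry=(1,1)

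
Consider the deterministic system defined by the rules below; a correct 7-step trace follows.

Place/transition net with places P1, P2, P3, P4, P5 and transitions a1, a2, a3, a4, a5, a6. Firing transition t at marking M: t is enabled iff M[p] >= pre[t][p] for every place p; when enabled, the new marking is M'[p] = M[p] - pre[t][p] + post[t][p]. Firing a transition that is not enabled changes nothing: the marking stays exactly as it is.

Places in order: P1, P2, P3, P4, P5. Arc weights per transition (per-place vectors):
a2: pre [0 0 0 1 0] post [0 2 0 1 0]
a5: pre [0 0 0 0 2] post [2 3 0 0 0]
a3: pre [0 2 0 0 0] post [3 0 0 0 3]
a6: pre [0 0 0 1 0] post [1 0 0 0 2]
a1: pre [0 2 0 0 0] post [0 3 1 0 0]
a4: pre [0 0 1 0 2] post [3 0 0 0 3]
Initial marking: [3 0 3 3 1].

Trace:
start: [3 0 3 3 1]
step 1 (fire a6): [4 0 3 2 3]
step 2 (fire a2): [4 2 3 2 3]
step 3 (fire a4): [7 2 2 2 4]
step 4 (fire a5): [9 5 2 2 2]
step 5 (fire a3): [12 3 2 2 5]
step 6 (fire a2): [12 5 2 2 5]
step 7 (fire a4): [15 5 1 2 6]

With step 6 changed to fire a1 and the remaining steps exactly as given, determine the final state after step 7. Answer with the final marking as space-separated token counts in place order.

(re-executing from step 6 with the substitution; state before step 6: [12 3 2 2 5])
step 6 (fire a1): [12 4 3 2 5]
step 7 (fire a4): [15 4 2 2 6]

15 4 2 2 6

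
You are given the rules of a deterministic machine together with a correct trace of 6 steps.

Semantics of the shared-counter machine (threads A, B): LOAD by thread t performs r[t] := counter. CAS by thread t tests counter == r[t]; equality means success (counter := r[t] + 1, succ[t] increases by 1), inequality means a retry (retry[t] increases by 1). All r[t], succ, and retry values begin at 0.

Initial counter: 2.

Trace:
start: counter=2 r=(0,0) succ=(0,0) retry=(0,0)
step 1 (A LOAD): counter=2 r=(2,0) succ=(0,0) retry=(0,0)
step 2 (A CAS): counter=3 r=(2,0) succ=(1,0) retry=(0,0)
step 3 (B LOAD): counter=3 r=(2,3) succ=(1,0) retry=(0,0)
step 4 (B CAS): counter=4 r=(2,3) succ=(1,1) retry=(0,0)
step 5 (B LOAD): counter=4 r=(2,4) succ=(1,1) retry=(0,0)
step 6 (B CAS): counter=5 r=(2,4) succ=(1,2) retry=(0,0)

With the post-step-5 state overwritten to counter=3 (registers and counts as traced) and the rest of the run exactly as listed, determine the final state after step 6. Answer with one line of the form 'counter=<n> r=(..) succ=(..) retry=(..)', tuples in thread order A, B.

state after step 5 := counter=3 r=(2,4) succ=(1,1) retry=(0,0)
step 6 (B CAS): counter=3 r=(2,4) succ=(1,1) retry=(0,1)

counter=3 r=(2,4) succ=(1,1) retry=(0,1)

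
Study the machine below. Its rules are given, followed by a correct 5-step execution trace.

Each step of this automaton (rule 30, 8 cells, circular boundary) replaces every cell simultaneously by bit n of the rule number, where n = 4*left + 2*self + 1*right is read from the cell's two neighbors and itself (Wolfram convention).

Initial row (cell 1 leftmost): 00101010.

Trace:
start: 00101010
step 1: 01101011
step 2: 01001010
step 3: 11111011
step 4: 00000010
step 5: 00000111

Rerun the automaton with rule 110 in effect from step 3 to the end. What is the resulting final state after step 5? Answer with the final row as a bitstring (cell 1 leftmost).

(re-executing steps 3..5 under rule 110; state before step 3: 01001010)
step 3: 11011110
step 4: 11110011
step 5: 00010110

00010110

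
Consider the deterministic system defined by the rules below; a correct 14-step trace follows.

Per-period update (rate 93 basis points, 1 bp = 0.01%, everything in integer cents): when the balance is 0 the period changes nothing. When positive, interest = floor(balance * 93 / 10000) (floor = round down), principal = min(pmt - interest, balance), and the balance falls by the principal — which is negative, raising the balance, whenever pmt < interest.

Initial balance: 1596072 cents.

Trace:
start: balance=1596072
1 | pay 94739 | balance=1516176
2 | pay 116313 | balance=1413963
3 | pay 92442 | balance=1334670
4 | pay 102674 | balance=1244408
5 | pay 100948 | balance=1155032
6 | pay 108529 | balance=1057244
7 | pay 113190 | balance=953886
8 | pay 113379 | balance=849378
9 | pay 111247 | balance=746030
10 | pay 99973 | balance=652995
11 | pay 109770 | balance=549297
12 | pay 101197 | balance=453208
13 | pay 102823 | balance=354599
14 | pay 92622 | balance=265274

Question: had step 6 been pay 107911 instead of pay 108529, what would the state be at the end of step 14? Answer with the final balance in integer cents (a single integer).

265938

(re-executing from step 6 with the substitution; state before step 6: balance=1155032)
6 | pay 107911 | balance=1057862
7 | pay 113190 | balance=954510
8 | pay 113379 | balance=850007
9 | pay 111247 | balance=746665
10 | pay 99973 | balance=653635
11 | pay 109770 | balance=549943
12 | pay 101197 | balance=453860
13 | pay 102823 | balance=355257
14 | pay 92622 | balance=265938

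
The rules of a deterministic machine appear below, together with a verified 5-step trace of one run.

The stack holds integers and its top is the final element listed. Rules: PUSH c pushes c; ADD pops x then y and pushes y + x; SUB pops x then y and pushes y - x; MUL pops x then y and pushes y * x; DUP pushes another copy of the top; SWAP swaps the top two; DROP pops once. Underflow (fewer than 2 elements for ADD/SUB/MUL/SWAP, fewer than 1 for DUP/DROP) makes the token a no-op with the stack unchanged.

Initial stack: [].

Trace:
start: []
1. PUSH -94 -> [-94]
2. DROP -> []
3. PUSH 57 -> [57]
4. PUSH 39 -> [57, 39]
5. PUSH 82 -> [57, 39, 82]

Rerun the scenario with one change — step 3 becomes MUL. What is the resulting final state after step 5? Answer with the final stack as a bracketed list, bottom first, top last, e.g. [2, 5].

[39, 82]

(re-executing from step 3 with the substitution; state before step 3: [])
3. MUL -> []
4. PUSH 39 -> [39]
5. PUSH 82 -> [39, 82]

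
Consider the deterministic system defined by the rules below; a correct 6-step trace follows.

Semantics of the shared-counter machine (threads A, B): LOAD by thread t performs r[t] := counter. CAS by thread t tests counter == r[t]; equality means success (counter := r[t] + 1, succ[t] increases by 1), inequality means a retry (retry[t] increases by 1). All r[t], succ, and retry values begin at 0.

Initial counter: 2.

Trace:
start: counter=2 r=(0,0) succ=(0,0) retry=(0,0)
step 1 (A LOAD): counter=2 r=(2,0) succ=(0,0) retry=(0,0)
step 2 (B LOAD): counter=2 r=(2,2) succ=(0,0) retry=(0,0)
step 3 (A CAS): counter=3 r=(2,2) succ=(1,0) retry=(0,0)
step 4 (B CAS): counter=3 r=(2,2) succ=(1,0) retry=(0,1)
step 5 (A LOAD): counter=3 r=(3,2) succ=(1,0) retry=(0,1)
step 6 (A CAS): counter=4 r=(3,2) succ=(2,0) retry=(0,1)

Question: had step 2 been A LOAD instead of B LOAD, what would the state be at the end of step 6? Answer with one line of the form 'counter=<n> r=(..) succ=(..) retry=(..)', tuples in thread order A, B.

(re-executing from step 2 with the substitution; state before step 2: counter=2 r=(2,0) succ=(0,0) retry=(0,0))
step 2 (A LOAD): counter=2 r=(2,0) succ=(0,0) retry=(0,0)
step 3 (A CAS): counter=3 r=(2,0) succ=(1,0) retry=(0,0)
step 4 (B CAS): counter=3 r=(2,0) succ=(1,0) retry=(0,1)
step 5 (A LOAD): counter=3 r=(3,0) succ=(1,0) retry=(0,1)
step 6 (A CAS): counter=4 r=(3,0) succ=(2,0) retry=(0,1)

counter=4 r=(3,0) succ=(2,0) retry=(0,1)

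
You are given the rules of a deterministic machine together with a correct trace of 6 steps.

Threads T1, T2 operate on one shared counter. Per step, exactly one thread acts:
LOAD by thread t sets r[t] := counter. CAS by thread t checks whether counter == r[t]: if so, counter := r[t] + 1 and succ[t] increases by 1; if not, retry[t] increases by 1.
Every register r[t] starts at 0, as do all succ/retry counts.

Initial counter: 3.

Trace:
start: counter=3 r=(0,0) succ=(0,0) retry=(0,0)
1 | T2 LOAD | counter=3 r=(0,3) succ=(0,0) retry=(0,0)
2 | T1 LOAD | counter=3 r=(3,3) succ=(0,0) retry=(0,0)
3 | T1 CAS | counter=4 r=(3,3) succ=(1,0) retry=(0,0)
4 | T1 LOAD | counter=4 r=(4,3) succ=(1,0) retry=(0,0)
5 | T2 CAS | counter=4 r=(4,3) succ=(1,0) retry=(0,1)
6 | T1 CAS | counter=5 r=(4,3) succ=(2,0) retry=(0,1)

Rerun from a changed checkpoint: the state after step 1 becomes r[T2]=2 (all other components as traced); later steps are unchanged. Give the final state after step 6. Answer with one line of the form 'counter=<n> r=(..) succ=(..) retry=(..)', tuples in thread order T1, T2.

state after step 1 := counter=3 r=(0,2) succ=(0,0) retry=(0,0)
2 | T1 LOAD | counter=3 r=(3,2) succ=(0,0) retry=(0,0)
3 | T1 CAS | counter=4 r=(3,2) succ=(1,0) retry=(0,0)
4 | T1 LOAD | counter=4 r=(4,2) succ=(1,0) retry=(0,0)
5 | T2 CAS | counter=4 r=(4,2) succ=(1,0) retry=(0,1)
6 | T1 CAS | counter=5 r=(4,2) succ=(2,0) retry=(0,1)

counter=5 r=(4,2) succ=(2,0) retry=(0,1)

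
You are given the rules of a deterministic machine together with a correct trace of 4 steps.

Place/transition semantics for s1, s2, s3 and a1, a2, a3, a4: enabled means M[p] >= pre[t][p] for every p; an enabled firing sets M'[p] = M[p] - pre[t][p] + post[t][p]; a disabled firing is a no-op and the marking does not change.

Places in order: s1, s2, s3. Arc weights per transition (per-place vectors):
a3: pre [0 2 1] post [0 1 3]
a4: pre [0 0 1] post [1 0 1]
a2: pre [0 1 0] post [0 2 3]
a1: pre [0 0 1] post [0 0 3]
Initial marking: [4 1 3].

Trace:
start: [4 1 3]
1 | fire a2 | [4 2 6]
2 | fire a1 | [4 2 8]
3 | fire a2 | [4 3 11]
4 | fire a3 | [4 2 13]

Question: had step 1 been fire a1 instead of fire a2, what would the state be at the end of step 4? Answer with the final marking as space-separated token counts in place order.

4 1 12

(re-executing from step 1 with the substitution; state before step 1: [4 1 3])
1 | fire a1 | [4 1 5]
2 | fire a1 | [4 1 7]
3 | fire a2 | [4 2 10]
4 | fire a3 | [4 1 12]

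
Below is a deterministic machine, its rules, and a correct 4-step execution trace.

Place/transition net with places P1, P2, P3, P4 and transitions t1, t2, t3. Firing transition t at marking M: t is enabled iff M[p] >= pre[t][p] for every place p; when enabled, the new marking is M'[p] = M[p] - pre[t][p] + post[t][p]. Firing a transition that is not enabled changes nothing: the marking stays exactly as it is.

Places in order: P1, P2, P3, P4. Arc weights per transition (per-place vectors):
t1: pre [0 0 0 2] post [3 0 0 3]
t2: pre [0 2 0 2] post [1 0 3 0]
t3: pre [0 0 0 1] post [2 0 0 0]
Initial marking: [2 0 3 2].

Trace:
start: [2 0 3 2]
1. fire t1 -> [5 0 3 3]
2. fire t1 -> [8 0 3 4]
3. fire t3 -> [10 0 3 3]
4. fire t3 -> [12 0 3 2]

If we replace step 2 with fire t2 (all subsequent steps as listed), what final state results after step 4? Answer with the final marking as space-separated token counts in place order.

9 0 3 1

(re-executing from step 2 with the substitution; state before step 2: [5 0 3 3])
2. fire t2 -> [5 0 3 3]
3. fire t3 -> [7 0 3 2]
4. fire t3 -> [9 0 3 1]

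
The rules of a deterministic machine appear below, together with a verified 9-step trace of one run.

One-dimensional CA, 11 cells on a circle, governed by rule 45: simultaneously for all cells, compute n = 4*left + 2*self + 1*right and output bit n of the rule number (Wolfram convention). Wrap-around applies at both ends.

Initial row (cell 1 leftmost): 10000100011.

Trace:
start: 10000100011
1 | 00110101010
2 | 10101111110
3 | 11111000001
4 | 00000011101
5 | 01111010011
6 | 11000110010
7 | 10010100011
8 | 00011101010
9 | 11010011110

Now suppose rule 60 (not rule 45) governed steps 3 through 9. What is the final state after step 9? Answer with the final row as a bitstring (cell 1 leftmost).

10011110010

(re-executing steps 3..9 under rule 60; state before step 3: 10101111110)
3 | 11111000001
4 | 00000100001
5 | 10000110001
6 | 01000101001
7 | 11100111101
8 | 00010100011
9 | 10011110010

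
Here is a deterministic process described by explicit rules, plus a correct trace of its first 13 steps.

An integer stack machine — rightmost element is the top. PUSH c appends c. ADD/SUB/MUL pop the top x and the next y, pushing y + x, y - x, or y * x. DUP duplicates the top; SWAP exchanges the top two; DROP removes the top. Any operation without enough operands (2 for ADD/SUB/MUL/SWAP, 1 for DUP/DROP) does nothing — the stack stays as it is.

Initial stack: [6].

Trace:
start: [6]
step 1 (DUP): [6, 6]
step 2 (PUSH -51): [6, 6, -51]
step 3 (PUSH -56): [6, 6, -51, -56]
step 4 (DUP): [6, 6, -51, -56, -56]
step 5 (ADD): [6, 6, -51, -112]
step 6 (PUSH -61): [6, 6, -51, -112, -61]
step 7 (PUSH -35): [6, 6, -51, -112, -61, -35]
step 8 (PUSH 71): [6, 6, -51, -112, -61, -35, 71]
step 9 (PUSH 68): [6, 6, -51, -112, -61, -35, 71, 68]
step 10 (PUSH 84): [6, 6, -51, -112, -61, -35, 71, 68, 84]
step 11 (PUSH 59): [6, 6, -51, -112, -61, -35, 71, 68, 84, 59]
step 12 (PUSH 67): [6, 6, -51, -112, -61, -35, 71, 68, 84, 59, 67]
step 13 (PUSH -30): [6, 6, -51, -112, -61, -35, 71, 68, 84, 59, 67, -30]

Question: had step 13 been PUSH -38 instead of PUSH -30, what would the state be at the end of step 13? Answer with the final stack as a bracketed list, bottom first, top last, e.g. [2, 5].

(re-executing from step 13 with the substitution; state before step 13: [6, 6, -51, -112, -61, -35, 71, 68, 84, 59, 67])
step 13 (PUSH -38): [6, 6, -51, -112, -61, -35, 71, 68, 84, 59, 67, -38]

[6, 6, -51, -112, -61, -35, 71, 68, 84, 59, 67, -38]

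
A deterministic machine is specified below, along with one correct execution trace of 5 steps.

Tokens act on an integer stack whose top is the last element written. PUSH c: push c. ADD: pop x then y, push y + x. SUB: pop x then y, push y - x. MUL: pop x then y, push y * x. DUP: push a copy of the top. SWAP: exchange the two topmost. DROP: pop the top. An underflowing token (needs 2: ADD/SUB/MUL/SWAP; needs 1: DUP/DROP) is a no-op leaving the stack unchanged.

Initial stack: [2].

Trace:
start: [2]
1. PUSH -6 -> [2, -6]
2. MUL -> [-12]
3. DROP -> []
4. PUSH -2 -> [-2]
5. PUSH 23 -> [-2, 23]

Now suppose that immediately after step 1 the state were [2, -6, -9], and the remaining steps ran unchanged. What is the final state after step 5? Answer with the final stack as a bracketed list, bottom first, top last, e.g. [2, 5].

[2, -2, 23]

state after step 1 := [2, -6, -9]
2. MUL -> [2, 54]
3. DROP -> [2]
4. PUSH -2 -> [2, -2]
5. PUSH 23 -> [2, -2, 23]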